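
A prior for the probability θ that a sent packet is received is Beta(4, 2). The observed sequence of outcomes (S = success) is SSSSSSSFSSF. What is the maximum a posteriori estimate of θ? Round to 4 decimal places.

Prior: Beta(4, 2).
Data: 9 successes in 11 trials (from the sequence). The binomial likelihood contributes θ^9(1−θ)^2, so the posterior is Beta(4+9, 2+2) = Beta(13, 4).
For Beta(a, b) with a, b > 1 the mode is (a−1)/(a+b−2) = 12/15 ≈ 0.8000.

θ̂_MAP = 0.8000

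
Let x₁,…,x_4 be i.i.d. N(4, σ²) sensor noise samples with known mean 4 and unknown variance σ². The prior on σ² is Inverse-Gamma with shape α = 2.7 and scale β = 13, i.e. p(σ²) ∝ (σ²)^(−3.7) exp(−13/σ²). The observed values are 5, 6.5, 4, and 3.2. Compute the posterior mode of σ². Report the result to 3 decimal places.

σ̂²_MAP = 2.973

Sum of squared deviations about the known mean: SS = (5−4)² + (6.5−4)² + (4−4)² + (3.2−4)² = 7.89.
The Normal likelihood contributes (σ²)^(−n/2) exp(−SS/(2σ²)), so the posterior is Inverse-Gamma(α + n/2, β + SS/2) = Inverse-Gamma(4.7, 16.945).
The mode of Inverse-Gamma(a, b) is b/(a+1) = 16.945/5.7 ≈ 2.973.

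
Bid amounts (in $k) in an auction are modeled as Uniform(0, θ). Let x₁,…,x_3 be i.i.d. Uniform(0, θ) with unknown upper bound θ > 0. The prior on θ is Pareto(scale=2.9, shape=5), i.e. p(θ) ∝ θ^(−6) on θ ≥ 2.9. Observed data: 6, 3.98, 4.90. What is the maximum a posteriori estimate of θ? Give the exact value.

The Uniform(0, θ) likelihood is θ^(−n) for θ ≥ max(xᵢ), zero otherwise. Here max(xᵢ) = 6.
Posterior ∝ θ^(−6) · θ^(−3) = θ^(−9) on θ ≥ max(2.9, 6) = 6.
This density is strictly decreasing in θ, so the posterior mode lies at the lower boundary of the support.

θ̂_MAP = 6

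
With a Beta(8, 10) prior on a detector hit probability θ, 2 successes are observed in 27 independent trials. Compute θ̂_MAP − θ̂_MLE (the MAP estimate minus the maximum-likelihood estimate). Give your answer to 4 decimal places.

MAP − MLE = 0.1352

Posterior is Beta(10, 35); MAP = (10−1)/(45−2) = 9/43 ≈ 0.20930.
MLE ignores the prior: θ̂_MLE = k/n = 2/27 ≈ 0.07407.
Difference = 9/43 − 2/27 = 157/1161 ≈ 0.1352.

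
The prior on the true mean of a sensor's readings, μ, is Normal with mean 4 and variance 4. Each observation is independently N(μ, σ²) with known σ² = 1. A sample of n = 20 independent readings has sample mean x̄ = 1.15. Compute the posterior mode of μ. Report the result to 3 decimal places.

μ̂_MAP = 1.185

n = 20, x̄ = 1.15.
For a Normal prior and Normal likelihood with known variance, the posterior is Normal; its mode equals its mean, the precision-weighted average.
Prior precision 1/σ₀² = 1/4 = 0.25; data precision n/σ² = 20/1 = 20.
μ̂ = (0.25·4 + 20·1.15) / (0.25 + 20) = 24/20.25 = 32/27 ≈ 1.185.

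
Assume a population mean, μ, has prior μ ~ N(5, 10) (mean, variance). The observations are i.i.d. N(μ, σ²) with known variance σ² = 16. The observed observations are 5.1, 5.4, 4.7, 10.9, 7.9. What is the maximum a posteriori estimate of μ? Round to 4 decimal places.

n = 5; x̄ = (5.1 + 5.4 + 4.7 + 10.9 + 7.9)/5 = 34/5 = 6.8.
For a Normal prior and Normal likelihood with known variance, the posterior is Normal; its mode equals its mean, the precision-weighted average.
Prior precision 1/σ₀² = 1/10 = 0.1; data precision n/σ² = 5/16 = 0.3125.
μ̂ = (0.1·5 + 0.3125·6.8) / (0.1 + 0.3125) = 2.625/0.4125 = 70/11 ≈ 6.3636.

μ̂_MAP = 6.3636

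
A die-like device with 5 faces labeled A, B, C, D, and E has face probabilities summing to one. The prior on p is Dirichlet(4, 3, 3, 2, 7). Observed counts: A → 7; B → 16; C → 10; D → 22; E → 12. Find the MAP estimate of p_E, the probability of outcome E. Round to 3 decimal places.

The posterior is Dirichlet(αᵢ + nᵢ) = Dirichlet(11, 19, 13, 24, 19).
For a Dirichlet(a₁,…,a_K) with all aᵢ > 1, the mode has j-th component (aⱼ − 1)/(Σaᵢ − K).
Here Σaᵢ = 86 and K = 5, so p_E = (19 − 1)/(86 − 5) = 18/81 ≈ 0.222.

MAP estimate of p_E = 0.222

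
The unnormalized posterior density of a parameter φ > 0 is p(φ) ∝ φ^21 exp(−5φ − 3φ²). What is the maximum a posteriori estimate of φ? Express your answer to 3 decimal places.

ℓ'(φ) = 21/φ − 5 − 6φ. Setting this to zero and multiplying by φ: 6φ² + 5φ − 21 = 0.
φ = (−5 + √(5² + 4·6·21)) / (2·6) = (−5 + √529) / 12 = (−5 + 23)/12 = 3/2.
ℓ''(φ) = −21/φ² − 6 < 0, confirming a maximum.

φ̂_MAP = 1.500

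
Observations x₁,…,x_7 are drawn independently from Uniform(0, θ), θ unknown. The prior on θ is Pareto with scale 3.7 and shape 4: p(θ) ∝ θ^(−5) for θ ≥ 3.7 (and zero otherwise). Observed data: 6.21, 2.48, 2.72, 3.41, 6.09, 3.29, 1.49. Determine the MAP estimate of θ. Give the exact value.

The Uniform(0, θ) likelihood is θ^(−n) for θ ≥ max(xᵢ), zero otherwise. Here max(xᵢ) = 6.21.
Posterior ∝ θ^(−5) · θ^(−7) = θ^(−12) on θ ≥ max(3.7, 6.21) = 6.21.
This density is strictly decreasing in θ, so the posterior mode lies at the lower boundary of the support.

θ̂_MAP = 6.21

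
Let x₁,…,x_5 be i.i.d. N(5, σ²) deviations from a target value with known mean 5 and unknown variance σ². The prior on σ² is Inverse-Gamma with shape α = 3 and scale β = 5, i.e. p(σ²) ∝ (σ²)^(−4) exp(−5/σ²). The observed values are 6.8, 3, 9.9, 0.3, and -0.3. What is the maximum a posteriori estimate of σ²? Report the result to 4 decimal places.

Sum of squared deviations about the known mean: SS = (6.8−5)² + (3−5)² + (9.9−5)² + (0.3−5)² + (-0.3−5)² = 81.43.
The Normal likelihood contributes (σ²)^(−n/2) exp(−SS/(2σ²)), so the posterior is Inverse-Gamma(α + n/2, β + SS/2) = Inverse-Gamma(5.5, 45.715).
The mode of Inverse-Gamma(a, b) is b/(a+1) = 45.715/6.5 ≈ 7.0331.

σ̂²_MAP = 7.0331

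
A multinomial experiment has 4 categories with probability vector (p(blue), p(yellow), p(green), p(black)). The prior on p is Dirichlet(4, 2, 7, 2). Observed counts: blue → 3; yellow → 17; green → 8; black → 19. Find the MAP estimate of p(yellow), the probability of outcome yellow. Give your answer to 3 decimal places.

MAP estimate of p(yellow) = 0.310

The posterior is Dirichlet(αᵢ + nᵢ) = Dirichlet(7, 19, 15, 21).
For a Dirichlet(a₁,…,a_K) with all aᵢ > 1, the mode has j-th component (aⱼ − 1)/(Σaᵢ − K).
Here Σaᵢ = 62 and K = 4, so p(yellow) = (19 − 1)/(62 − 4) = 18/58 ≈ 0.310.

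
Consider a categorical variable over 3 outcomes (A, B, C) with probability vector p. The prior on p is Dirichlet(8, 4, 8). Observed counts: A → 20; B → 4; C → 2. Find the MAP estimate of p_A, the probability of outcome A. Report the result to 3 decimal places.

MAP estimate of p_A = 0.628

The posterior is Dirichlet(αᵢ + nᵢ) = Dirichlet(28, 8, 10).
For a Dirichlet(a₁,…,a_K) with all aᵢ > 1, the mode has j-th component (aⱼ − 1)/(Σaᵢ − K).
Here Σaᵢ = 46 and K = 3, so p_A = (28 − 1)/(46 − 3) = 27/43 ≈ 0.628.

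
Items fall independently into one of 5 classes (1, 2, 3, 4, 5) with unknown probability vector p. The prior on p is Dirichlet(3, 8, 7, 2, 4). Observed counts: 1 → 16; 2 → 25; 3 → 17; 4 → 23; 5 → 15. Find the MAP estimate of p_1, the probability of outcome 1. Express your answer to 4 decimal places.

The posterior is Dirichlet(αᵢ + nᵢ) = Dirichlet(19, 33, 24, 25, 19).
For a Dirichlet(a₁,…,a_K) with all aᵢ > 1, the mode has j-th component (aⱼ − 1)/(Σaᵢ − K).
Here Σaᵢ = 120 and K = 5, so p_1 = (19 − 1)/(120 − 5) = 18/115 ≈ 0.1565.

MAP estimate: 0.1565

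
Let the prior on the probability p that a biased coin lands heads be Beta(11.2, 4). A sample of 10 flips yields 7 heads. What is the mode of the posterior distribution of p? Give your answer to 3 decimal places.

Prior: Beta(11.2, 4).
Data: 7 successes in 10 trials. The binomial likelihood contributes p^7(1−p)^3, so the posterior is Beta(11.2+7, 4+3) = Beta(18.2, 7).
For Beta(a, b) with a, b > 1 the mode is (a−1)/(a+b−2) = 17.2/23.2 ≈ 0.741.

p̂_MAP = 0.741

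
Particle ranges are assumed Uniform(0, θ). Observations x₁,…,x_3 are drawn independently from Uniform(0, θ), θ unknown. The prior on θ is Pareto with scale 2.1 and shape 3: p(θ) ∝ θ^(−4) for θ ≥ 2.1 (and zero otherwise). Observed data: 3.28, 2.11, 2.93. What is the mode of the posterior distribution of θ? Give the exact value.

θ̂_MAP = 3.28

The Uniform(0, θ) likelihood is θ^(−n) for θ ≥ max(xᵢ), zero otherwise. Here max(xᵢ) = 3.28.
Posterior ∝ θ^(−4) · θ^(−3) = θ^(−7) on θ ≥ max(2.1, 3.28) = 3.28.
This density is strictly decreasing in θ, so the posterior mode lies at the lower boundary of the support.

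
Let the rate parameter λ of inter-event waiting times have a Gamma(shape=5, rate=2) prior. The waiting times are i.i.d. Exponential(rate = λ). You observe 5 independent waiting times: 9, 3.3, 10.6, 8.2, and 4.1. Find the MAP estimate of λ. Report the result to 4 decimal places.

λ̂_MAP = 0.2419

The Exponential(rate=λ) likelihood is ∝ λ^n e^(−λΣtᵢ). Here n = 5 and Σtᵢ = 9 + 3.3 + 10.6 + 8.2 + 4.1 = 35.2.
Posterior ∝ λ^4e^(−2λ) · λ^5e^(−35.2λ) = λ^9e^(−37.2λ), i.e. Gamma(10, 37.2).
Mode = (a−1)/b = 9/37.2 ≈ 0.2419.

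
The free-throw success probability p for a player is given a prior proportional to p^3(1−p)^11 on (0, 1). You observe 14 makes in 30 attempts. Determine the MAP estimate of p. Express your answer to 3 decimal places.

p̂_MAP = 0.386

The prior density ∝ p^3(1−p)^11 is the kernel of Beta(4, 12).
Data: 14 successes in 30 trials. The binomial likelihood contributes p^14(1−p)^16, so the posterior is Beta(4+14, 12+16) = Beta(18, 28).
For Beta(a, b) with a, b > 1 the mode is (a−1)/(a+b−2) = 17/44 ≈ 0.386.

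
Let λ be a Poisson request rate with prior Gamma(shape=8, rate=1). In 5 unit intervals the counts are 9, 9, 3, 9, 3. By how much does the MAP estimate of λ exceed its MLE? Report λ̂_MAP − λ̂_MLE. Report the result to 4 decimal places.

MAP − MLE = 0.0667

Σxᵢ = 33. Posterior is Gamma(41, 6); MAP = (41−1)/6 = 40/6 ≈ 6.66667.
MLE = x̄ = 33/5 ≈ 6.60000.
Difference = 40/6 − 33/5 = 1/15 ≈ 0.0667.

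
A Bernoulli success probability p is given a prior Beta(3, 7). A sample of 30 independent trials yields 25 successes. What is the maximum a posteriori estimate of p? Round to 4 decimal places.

p̂_MAP = 0.7105

Prior: Beta(3, 7).
Data: 25 successes in 30 trials. The binomial likelihood contributes p^25(1−p)^5, so the posterior is Beta(3+25, 7+5) = Beta(28, 12).
For Beta(a, b) with a, b > 1 the mode is (a−1)/(a+b−2) = 27/38 ≈ 0.7105.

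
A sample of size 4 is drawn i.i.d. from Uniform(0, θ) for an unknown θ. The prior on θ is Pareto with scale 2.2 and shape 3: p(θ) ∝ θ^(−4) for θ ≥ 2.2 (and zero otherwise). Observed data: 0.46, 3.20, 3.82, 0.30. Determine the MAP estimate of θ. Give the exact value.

θ̂_MAP = 3.82

The Uniform(0, θ) likelihood is θ^(−n) for θ ≥ max(xᵢ), zero otherwise. Here max(xᵢ) = 3.82.
Posterior ∝ θ^(−4) · θ^(−4) = θ^(−8) on θ ≥ max(2.2, 3.82) = 3.82.
This density is strictly decreasing in θ, so the posterior mode lies at the lower boundary of the support.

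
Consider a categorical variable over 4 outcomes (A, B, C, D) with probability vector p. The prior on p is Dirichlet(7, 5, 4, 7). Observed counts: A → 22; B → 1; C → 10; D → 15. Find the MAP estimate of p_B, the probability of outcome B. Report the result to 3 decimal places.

The posterior is Dirichlet(αᵢ + nᵢ) = Dirichlet(29, 6, 14, 22).
For a Dirichlet(a₁,…,a_K) with all aᵢ > 1, the mode has j-th component (aⱼ − 1)/(Σaᵢ − K).
Here Σaᵢ = 71 and K = 4, so p_B = (6 − 1)/(71 − 4) = 5/67 ≈ 0.075.

MAP estimate of p_B = 0.075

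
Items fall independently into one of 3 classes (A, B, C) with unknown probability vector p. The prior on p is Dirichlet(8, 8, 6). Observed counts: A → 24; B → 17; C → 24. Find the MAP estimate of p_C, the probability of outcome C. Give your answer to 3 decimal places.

MAP estimate of p_C = 0.345

The posterior is Dirichlet(αᵢ + nᵢ) = Dirichlet(32, 25, 30).
For a Dirichlet(a₁,…,a_K) with all aᵢ > 1, the mode has j-th component (aⱼ − 1)/(Σaᵢ − K).
Here Σaᵢ = 87 and K = 3, so p_C = (30 − 1)/(87 − 3) = 29/84 ≈ 0.345.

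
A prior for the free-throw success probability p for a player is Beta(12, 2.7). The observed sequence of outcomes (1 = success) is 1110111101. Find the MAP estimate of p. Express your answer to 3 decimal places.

p̂_MAP = 0.837

Prior: Beta(12, 2.7).
Data: 8 successes in 10 trials (from the sequence). The binomial likelihood contributes p^8(1−p)^2, so the posterior is Beta(12+8, 2.7+2) = Beta(20, 4.7).
For Beta(a, b) with a, b > 1 the mode is (a−1)/(a+b−2) = 19/22.7 ≈ 0.837.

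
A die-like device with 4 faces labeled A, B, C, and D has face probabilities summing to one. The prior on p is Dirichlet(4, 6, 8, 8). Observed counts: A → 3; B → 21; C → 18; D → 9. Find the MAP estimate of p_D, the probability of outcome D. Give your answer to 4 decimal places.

MAP estimate of p_D = 0.2192

The posterior is Dirichlet(αᵢ + nᵢ) = Dirichlet(7, 27, 26, 17).
For a Dirichlet(a₁,…,a_K) with all aᵢ > 1, the mode has j-th component (aⱼ − 1)/(Σaᵢ − K).
Here Σaᵢ = 77 and K = 4, so p_D = (17 − 1)/(77 − 4) = 16/73 ≈ 0.2192.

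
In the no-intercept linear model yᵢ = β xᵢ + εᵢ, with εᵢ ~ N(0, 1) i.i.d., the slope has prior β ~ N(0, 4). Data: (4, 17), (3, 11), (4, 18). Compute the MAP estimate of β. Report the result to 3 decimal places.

β̂_MAP = 4.194

log p(β | y) = −Σ(yᵢ − βxᵢ)²/(2·1) − β²/(2·4) + const.
Setting the derivative to zero: Σxᵢ(yᵢ − βxᵢ)/1 − β/4 = 0, so β = Σxᵢyᵢ / (Σxᵢ² + σ²/τ²).
Σxᵢyᵢ = 4·17 + 3·11 + 4·18 = 173; Σxᵢ² = 41; σ²/τ² = 0.25.
β̂_MAP = 173 / (41 + 0.25) = 173/41.25 ≈ 4.194.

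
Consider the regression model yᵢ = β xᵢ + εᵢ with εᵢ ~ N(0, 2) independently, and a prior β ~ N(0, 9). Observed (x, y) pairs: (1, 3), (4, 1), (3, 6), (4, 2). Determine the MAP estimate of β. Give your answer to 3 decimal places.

log p(β | y) = −Σ(yᵢ − βxᵢ)²/(2·2) − β²/(2·9) + const.
Setting the derivative to zero: Σxᵢ(yᵢ − βxᵢ)/2 − β/9 = 0, so β = Σxᵢyᵢ / (Σxᵢ² + σ²/τ²).
Σxᵢyᵢ = 1·3 + 4·1 + 3·6 + 4·2 = 33; Σxᵢ² = 42; σ²/τ² = 2/9.
β̂_MAP = 33 / (42 + 2/9) = 33/(380/9) = 297/380 ≈ 0.782.

β̂_MAP = 0.782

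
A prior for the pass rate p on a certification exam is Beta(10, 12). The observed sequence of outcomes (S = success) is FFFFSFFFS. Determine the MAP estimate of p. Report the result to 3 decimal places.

p̂_MAP = 0.379

Prior: Beta(10, 12).
Data: 2 successes in 9 trials (from the sequence). The binomial likelihood contributes p^2(1−p)^7, so the posterior is Beta(10+2, 12+7) = Beta(12, 19).
For Beta(a, b) with a, b > 1 the mode is (a−1)/(a+b−2) = 11/29 ≈ 0.379.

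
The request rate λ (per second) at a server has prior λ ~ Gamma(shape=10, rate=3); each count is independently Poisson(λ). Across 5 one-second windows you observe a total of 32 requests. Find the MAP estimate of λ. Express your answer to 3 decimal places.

Σxᵢ = 32, n = 5.
Posterior ∝ λ^9e^(−3λ) · λ^32e^(−5λ) = λ^41e^(−8λ), i.e. Gamma(shape=42, rate=8).
The mode of a Gamma(a, b) with a ≥ 1 (shape–rate) is (a−1)/b = 41/8 ≈ 5.125.

λ̂_MAP = 5.125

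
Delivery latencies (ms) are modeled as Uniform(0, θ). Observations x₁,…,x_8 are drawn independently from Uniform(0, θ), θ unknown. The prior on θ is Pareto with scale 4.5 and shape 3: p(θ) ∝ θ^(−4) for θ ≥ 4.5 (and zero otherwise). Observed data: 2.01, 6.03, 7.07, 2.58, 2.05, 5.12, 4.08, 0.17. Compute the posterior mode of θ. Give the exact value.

θ̂_MAP = 7.07

The Uniform(0, θ) likelihood is θ^(−n) for θ ≥ max(xᵢ), zero otherwise. Here max(xᵢ) = 7.07.
Posterior ∝ θ^(−4) · θ^(−8) = θ^(−12) on θ ≥ max(4.5, 7.07) = 7.07.
This density is strictly decreasing in θ, so the posterior mode lies at the lower boundary of the support.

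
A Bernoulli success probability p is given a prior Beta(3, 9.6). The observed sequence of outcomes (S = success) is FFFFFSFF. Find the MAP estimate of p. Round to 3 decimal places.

p̂_MAP = 0.161

Prior: Beta(3, 9.6).
Data: 1 success in 8 trials (from the sequence). The binomial likelihood contributes p(1−p)^7, so the posterior is Beta(3+1, 9.6+7) = Beta(4, 16.6).
For Beta(a, b) with a, b > 1 the mode is (a−1)/(a+b−2) = 3/18.6 ≈ 0.161.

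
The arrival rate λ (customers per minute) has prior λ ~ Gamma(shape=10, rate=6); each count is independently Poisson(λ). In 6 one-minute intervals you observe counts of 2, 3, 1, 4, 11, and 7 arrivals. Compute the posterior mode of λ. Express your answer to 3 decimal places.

Σxᵢ = 2+3+1+4+11+7 = 28, with n = 6.
Posterior ∝ λ^9e^(−6λ) · λ^28e^(−6λ) = λ^37e^(−12λ), i.e. Gamma(shape=38, rate=12).
The mode of a Gamma(a, b) with a ≥ 1 (shape–rate) is (a−1)/b = 37/12 ≈ 3.083.

λ̂_MAP = 3.083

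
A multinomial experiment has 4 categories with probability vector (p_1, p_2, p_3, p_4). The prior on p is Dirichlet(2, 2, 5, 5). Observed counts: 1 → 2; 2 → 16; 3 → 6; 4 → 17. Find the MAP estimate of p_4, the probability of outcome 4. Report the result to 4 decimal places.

The posterior is Dirichlet(αᵢ + nᵢ) = Dirichlet(4, 18, 11, 22).
For a Dirichlet(a₁,…,a_K) with all aᵢ > 1, the mode has j-th component (aⱼ − 1)/(Σaᵢ − K).
Here Σaᵢ = 55 and K = 4, so p_4 = (22 − 1)/(55 − 4) = 21/51 ≈ 0.4118.

MAP estimate: 0.4118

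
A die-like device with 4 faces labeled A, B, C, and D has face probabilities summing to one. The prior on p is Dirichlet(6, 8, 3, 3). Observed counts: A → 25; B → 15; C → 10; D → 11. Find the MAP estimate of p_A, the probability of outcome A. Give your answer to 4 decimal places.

MAP estimate of p_A = 0.3896

The posterior is Dirichlet(αᵢ + nᵢ) = Dirichlet(31, 23, 13, 14).
For a Dirichlet(a₁,…,a_K) with all aᵢ > 1, the mode has j-th component (aⱼ − 1)/(Σaᵢ − K).
Here Σaᵢ = 81 and K = 4, so p_A = (31 − 1)/(81 − 4) = 30/77 ≈ 0.3896.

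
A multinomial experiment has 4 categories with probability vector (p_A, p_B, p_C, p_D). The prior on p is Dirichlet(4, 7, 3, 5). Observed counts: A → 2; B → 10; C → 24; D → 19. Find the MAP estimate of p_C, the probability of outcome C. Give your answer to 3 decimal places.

The posterior is Dirichlet(αᵢ + nᵢ) = Dirichlet(6, 17, 27, 24).
For a Dirichlet(a₁,…,a_K) with all aᵢ > 1, the mode has j-th component (aⱼ − 1)/(Σaᵢ − K).
Here Σaᵢ = 74 and K = 4, so p_C = (27 − 1)/(74 − 4) = 26/70 ≈ 0.371.

MAP estimate of p_C = 0.371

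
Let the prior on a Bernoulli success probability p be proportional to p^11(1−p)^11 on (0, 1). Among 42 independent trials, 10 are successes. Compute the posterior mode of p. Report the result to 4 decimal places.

The prior density ∝ p^11(1−p)^11 is the kernel of Beta(12, 12).
Data: 10 successes in 42 trials. The binomial likelihood contributes p^10(1−p)^32, so the posterior is Beta(12+10, 12+32) = Beta(22, 44).
For Beta(a, b) with a, b > 1 the mode is (a−1)/(a+b−2) = 21/64 ≈ 0.3281.

p̂_MAP = 0.3281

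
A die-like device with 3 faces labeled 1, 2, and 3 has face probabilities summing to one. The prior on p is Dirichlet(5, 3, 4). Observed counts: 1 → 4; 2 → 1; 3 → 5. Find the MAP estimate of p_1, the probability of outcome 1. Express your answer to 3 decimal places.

The posterior is Dirichlet(αᵢ + nᵢ) = Dirichlet(9, 4, 9).
For a Dirichlet(a₁,…,a_K) with all aᵢ > 1, the mode has j-th component (aⱼ − 1)/(Σaᵢ − K).
Here Σaᵢ = 22 and K = 3, so p_1 = (9 − 1)/(22 − 3) = 8/19 ≈ 0.421.

MAP estimate: 0.421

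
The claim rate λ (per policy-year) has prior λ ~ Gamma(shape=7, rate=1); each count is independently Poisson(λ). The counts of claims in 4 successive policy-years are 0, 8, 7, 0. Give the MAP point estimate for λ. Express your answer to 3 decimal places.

Σxᵢ = 0+8+7+0 = 15, with n = 4.
Posterior ∝ λ^6e^(−1λ) · λ^15e^(−4λ) = λ^21e^(−5λ), i.e. Gamma(shape=22, rate=5).
The mode of a Gamma(a, b) with a ≥ 1 (shape–rate) is (a−1)/b = 21/5 ≈ 4.200.

λ̂_MAP = 4.200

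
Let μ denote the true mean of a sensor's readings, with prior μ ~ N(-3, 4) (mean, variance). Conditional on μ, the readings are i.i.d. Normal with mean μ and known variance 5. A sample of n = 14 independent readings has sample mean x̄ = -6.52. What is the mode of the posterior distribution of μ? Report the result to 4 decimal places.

μ̂_MAP = -6.2315

n = 14, x̄ = -6.52.
For a Normal prior and Normal likelihood with known variance, the posterior is Normal; its mode equals its mean, the precision-weighted average.
Prior precision 1/σ₀² = 1/4 = 0.25; data precision n/σ² = 14/5 = 2.8.
μ̂ = (0.25·(-3) + 2.8·(-6.52)) / (0.25 + 2.8) = (-19.006)/3.05 = -9503/1525 ≈ -6.2315.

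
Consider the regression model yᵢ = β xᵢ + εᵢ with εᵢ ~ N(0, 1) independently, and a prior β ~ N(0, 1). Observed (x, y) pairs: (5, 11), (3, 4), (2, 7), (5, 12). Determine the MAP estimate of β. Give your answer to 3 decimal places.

β̂_MAP = 2.203

log p(β | y) = −Σ(yᵢ − βxᵢ)²/(2·1) − β²/(2·1) + const.
Setting the derivative to zero: Σxᵢ(yᵢ − βxᵢ)/1 − β/1 = 0, so β = Σxᵢyᵢ / (Σxᵢ² + σ²/τ²).
Σxᵢyᵢ = 5·11 + 3·4 + 2·7 + 5·12 = 141; Σxᵢ² = 63; σ²/τ² = 1.
β̂_MAP = 141 / (63 + 1) = 141/64 ≈ 2.203.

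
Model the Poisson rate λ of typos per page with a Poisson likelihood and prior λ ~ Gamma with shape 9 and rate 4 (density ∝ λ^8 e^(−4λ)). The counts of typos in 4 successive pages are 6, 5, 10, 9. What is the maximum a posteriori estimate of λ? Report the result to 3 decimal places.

λ̂_MAP = 4.750

Σxᵢ = 6+5+10+9 = 30, with n = 4.
Posterior ∝ λ^8e^(−4λ) · λ^30e^(−4λ) = λ^38e^(−8λ), i.e. Gamma(shape=39, rate=8).
The mode of a Gamma(a, b) with a ≥ 1 (shape–rate) is (a−1)/b = 38/8 ≈ 4.750.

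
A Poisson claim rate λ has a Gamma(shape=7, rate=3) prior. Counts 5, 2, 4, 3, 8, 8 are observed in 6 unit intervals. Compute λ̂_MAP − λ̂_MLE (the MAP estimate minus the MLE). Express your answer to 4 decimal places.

MAP − MLE = -1.0000

Σxᵢ = 30. Posterior is Gamma(37, 9); MAP = (37−1)/9 = 36/9 ≈ 4.00000.
MLE = x̄ = 30/6 ≈ 5.00000.
Difference = 36/9 − 30/6 = -1 ≈ -1.0000.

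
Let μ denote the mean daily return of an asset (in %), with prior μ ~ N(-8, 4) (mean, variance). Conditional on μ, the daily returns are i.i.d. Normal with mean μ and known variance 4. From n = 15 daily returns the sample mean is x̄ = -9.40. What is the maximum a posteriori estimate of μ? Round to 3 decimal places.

n = 15, x̄ = -9.40.
For a Normal prior and Normal likelihood with known variance, the posterior is Normal; its mode equals its mean, the precision-weighted average.
Prior precision 1/σ₀² = 1/4 = 0.25; data precision n/σ² = 15/4 = 3.75.
μ̂ = (0.25·(-8) + 3.75·(-9.4)) / (0.25 + 3.75) = (-37.25)/4 = -9.3125 ≈ -9.313.

μ̂_MAP = -9.313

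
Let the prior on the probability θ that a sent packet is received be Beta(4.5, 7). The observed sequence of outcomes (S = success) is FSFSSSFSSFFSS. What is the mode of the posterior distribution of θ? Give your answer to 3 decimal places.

θ̂_MAP = 0.511

Prior: Beta(4.5, 7).
Data: 8 successes in 13 trials (from the sequence). The binomial likelihood contributes θ^8(1−θ)^5, so the posterior is Beta(4.5+8, 7+5) = Beta(12.5, 12).
For Beta(a, b) with a, b > 1 the mode is (a−1)/(a+b−2) = 11.5/22.5 ≈ 0.511.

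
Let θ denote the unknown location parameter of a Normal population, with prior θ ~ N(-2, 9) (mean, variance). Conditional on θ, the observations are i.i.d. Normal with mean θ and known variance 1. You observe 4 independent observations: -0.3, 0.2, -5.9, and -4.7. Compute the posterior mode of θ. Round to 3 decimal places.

θ̂_MAP = -2.657

n = 4; x̄ = ((-0.3) + 0.2 + (-5.9) + (-4.7))/4 = -10.7/4 = -2.675.
For a Normal prior and Normal likelihood with known variance, the posterior is Normal; its mode equals its mean, the precision-weighted average.
Prior precision 1/σ₀² = 1/9; data precision n/σ² = 4/1 = 4.
θ̂ = ((1/9)·(-2) + 4·(-2.675)) / (1/9 + 4) = (-983/90)/(37/9) = -983/370 ≈ -2.657.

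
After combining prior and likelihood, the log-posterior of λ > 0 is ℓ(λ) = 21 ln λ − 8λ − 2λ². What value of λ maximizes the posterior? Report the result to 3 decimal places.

λ̂_MAP = 1.500

ℓ'(λ) = 21/λ − 8 − 4λ. Setting this to zero and multiplying by λ: 4λ² + 8λ − 21 = 0.
λ = (−8 + √(8² + 4·4·21)) / (2·4) = (−8 + √400) / 8 = (−8 + 20)/8 = 3/2.
ℓ''(λ) = −21/λ² − 4 < 0, confirming a maximum.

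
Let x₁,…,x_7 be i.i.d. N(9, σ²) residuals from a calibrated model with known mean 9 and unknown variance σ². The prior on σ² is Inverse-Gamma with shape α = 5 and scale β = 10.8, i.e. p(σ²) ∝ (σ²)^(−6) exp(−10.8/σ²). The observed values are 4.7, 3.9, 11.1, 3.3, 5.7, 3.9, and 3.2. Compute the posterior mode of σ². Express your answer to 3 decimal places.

σ̂²_MAP = 9.134

Sum of squared deviations about the known mean: SS = (4.7−9)² + (3.9−9)² + (11.1−9)² + (3.3−9)² + (5.7−9)² + (3.9−9)² + (3.2−9)² = 151.94.
The Normal likelihood contributes (σ²)^(−n/2) exp(−SS/(2σ²)), so the posterior is Inverse-Gamma(α + n/2, β + SS/2) = Inverse-Gamma(8.5, 86.77).
The mode of Inverse-Gamma(a, b) is b/(a+1) = 86.77/9.5 ≈ 9.134.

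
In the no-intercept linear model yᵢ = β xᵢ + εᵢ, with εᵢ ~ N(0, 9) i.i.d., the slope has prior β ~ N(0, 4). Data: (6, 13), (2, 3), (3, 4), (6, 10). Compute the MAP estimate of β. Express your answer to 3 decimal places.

log p(β | y) = −Σ(yᵢ − βxᵢ)²/(2·9) − β²/(2·4) + const.
Setting the derivative to zero: Σxᵢ(yᵢ − βxᵢ)/9 − β/4 = 0, so β = Σxᵢyᵢ / (Σxᵢ² + σ²/τ²).
Σxᵢyᵢ = 6·13 + 2·3 + 3·4 + 6·10 = 156; Σxᵢ² = 85; σ²/τ² = 2.25.
β̂_MAP = 156 / (85 + 2.25) = 156/87.25 ≈ 1.788.

β̂_MAP = 1.788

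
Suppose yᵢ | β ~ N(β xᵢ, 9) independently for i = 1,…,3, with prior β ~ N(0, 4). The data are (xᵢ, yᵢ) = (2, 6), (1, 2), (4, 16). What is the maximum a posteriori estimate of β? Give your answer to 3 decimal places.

β̂_MAP = 3.355

log p(β | y) = −Σ(yᵢ − βxᵢ)²/(2·9) − β²/(2·4) + const.
Setting the derivative to zero: Σxᵢ(yᵢ − βxᵢ)/9 − β/4 = 0, so β = Σxᵢyᵢ / (Σxᵢ² + σ²/τ²).
Σxᵢyᵢ = 2·6 + 1·2 + 4·16 = 78; Σxᵢ² = 21; σ²/τ² = 2.25.
β̂_MAP = 78 / (21 + 2.25) = 78/23.25 ≈ 3.355.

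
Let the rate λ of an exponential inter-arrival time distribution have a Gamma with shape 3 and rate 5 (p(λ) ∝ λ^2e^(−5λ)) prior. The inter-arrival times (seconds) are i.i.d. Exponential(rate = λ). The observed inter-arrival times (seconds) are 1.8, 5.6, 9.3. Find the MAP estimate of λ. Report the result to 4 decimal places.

The Exponential(rate=λ) likelihood is ∝ λ^n e^(−λΣtᵢ). Here n = 3 and Σtᵢ = 1.8 + 5.6 + 9.3 = 16.7.
Posterior ∝ λ^2e^(−5λ) · λ^3e^(−16.7λ) = λ^5e^(−21.7λ), i.e. Gamma(6, 21.7).
Mode = (a−1)/b = 5/21.7 ≈ 0.2304.

λ̂_MAP = 0.2304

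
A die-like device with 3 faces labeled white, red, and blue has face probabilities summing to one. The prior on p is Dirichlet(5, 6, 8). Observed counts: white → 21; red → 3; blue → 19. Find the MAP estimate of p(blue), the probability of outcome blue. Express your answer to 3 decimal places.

The posterior is Dirichlet(αᵢ + nᵢ) = Dirichlet(26, 9, 27).
For a Dirichlet(a₁,…,a_K) with all aᵢ > 1, the mode has j-th component (aⱼ − 1)/(Σaᵢ − K).
Here Σaᵢ = 62 and K = 3, so p(blue) = (27 − 1)/(62 − 3) = 26/59 ≈ 0.441.

MAP estimate of p(blue) = 0.441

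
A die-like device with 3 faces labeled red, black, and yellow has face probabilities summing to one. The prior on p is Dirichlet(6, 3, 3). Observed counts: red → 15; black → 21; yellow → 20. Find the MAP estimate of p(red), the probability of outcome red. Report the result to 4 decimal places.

MAP estimate of p(red) = 0.3077

The posterior is Dirichlet(αᵢ + nᵢ) = Dirichlet(21, 24, 23).
For a Dirichlet(a₁,…,a_K) with all aᵢ > 1, the mode has j-th component (aⱼ − 1)/(Σaᵢ − K).
Here Σaᵢ = 68 and K = 3, so p(red) = (21 − 1)/(68 − 3) = 20/65 ≈ 0.3077.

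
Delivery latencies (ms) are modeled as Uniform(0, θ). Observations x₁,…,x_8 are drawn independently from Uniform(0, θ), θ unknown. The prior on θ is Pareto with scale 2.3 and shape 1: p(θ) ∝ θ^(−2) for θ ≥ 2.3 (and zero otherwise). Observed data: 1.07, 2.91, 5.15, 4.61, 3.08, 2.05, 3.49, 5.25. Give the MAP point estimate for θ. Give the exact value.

θ̂_MAP = 5.25

The Uniform(0, θ) likelihood is θ^(−n) for θ ≥ max(xᵢ), zero otherwise. Here max(xᵢ) = 5.25.
Posterior ∝ θ^(−2) · θ^(−8) = θ^(−10) on θ ≥ max(2.3, 5.25) = 5.25.
This density is strictly decreasing in θ, so the posterior mode lies at the lower boundary of the support.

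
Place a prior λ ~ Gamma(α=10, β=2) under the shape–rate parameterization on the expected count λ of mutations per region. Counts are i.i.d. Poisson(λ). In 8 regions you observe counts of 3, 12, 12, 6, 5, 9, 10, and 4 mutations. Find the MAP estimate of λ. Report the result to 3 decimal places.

Σxᵢ = 3+12+12+6+5+9+10+4 = 61, with n = 8.
Posterior ∝ λ^9e^(−2λ) · λ^61e^(−8λ) = λ^70e^(−10λ), i.e. Gamma(shape=71, rate=10).
The mode of a Gamma(a, b) with a ≥ 1 (shape–rate) is (a−1)/b = 70/10 ≈ 7.000.

λ̂_MAP = 7.000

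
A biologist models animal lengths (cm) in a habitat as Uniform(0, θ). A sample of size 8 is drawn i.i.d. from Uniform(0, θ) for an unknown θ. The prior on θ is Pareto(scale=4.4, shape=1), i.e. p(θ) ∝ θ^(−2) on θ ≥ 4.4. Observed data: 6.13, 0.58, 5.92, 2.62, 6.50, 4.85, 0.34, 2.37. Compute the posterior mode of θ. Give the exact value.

The Uniform(0, θ) likelihood is θ^(−n) for θ ≥ max(xᵢ), zero otherwise. Here max(xᵢ) = 6.50.
Posterior ∝ θ^(−2) · θ^(−8) = θ^(−10) on θ ≥ max(4.4, 6.50) = 6.50.
This density is strictly decreasing in θ, so the posterior mode lies at the lower boundary of the support.

θ̂_MAP = 6.50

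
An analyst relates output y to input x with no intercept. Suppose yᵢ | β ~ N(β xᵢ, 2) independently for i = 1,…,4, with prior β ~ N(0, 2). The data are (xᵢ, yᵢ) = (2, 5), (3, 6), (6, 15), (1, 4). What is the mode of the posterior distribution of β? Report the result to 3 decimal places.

log p(β | y) = −Σ(yᵢ − βxᵢ)²/(2·2) − β²/(2·2) + const.
Setting the derivative to zero: Σxᵢ(yᵢ − βxᵢ)/2 − β/2 = 0, so β = Σxᵢyᵢ / (Σxᵢ² + σ²/τ²).
Σxᵢyᵢ = 2·5 + 3·6 + 6·15 + 1·4 = 122; Σxᵢ² = 50; σ²/τ² = 1.
β̂_MAP = 122 / (50 + 1) = 122/51 ≈ 2.392.

β̂_MAP = 2.392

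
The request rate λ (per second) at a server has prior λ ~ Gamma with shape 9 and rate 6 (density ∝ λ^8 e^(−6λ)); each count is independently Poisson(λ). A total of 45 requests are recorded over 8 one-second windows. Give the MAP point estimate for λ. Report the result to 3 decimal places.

Σxᵢ = 45, n = 8.
Posterior ∝ λ^8e^(−6λ) · λ^45e^(−8λ) = λ^53e^(−14λ), i.e. Gamma(shape=54, rate=14).
The mode of a Gamma(a, b) with a ≥ 1 (shape–rate) is (a−1)/b = 53/14 ≈ 3.786.

λ̂_MAP = 3.786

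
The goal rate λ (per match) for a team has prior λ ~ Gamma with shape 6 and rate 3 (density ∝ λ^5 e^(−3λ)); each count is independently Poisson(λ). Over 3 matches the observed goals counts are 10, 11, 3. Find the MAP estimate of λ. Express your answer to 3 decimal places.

λ̂_MAP = 4.833

Σxᵢ = 10+11+3 = 24, with n = 3.
Posterior ∝ λ^5e^(−3λ) · λ^24e^(−3λ) = λ^29e^(−6λ), i.e. Gamma(shape=30, rate=6).
The mode of a Gamma(a, b) with a ≥ 1 (shape–rate) is (a−1)/b = 29/6 ≈ 4.833.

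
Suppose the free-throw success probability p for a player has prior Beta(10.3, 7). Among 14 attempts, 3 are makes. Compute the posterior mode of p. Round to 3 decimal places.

p̂_MAP = 0.420

Prior: Beta(10.3, 7).
Data: 3 successes in 14 trials. The binomial likelihood contributes p^3(1−p)^11, so the posterior is Beta(10.3+3, 7+11) = Beta(13.3, 18).
For Beta(a, b) with a, b > 1 the mode is (a−1)/(a+b−2) = 12.3/29.3 ≈ 0.420.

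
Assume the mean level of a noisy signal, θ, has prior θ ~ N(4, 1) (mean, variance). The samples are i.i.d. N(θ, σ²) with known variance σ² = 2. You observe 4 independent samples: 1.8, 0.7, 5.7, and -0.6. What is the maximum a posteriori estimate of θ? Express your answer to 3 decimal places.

θ̂_MAP = 2.600

n = 4; x̄ = (1.8 + 0.7 + 5.7 + (-0.6))/4 = 7.6/4 = 1.9.
For a Normal prior and Normal likelihood with known variance, the posterior is Normal; its mode equals its mean, the precision-weighted average.
Prior precision 1/σ₀² = 1/1 = 1; data precision n/σ² = 4/2 = 2.
θ̂ = (1·4 + 2·1.9) / (1 + 2) = 7.8/3 = 2.600.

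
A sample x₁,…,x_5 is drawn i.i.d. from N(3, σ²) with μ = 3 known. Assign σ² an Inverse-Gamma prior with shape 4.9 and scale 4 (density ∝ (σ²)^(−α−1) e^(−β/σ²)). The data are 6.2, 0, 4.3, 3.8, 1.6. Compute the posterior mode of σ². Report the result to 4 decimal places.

Sum of squared deviations about the known mean: SS = (6.2−3)² + (0−3)² + (4.3−3)² + (3.8−3)² + (1.6−3)² = 23.53.
The Normal likelihood contributes (σ²)^(−n/2) exp(−SS/(2σ²)), so the posterior is Inverse-Gamma(α + n/2, β + SS/2) = Inverse-Gamma(7.4, 15.765).
The mode of Inverse-Gamma(a, b) is b/(a+1) = 15.765/8.4 ≈ 1.8768.

σ̂²_MAP = 1.8768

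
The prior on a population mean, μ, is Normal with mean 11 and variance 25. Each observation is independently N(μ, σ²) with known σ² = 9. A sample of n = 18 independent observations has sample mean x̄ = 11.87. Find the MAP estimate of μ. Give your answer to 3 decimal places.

μ̂_MAP = 11.853

n = 18, x̄ = 11.87.
For a Normal prior and Normal likelihood with known variance, the posterior is Normal; its mode equals its mean, the precision-weighted average.
Prior precision 1/σ₀² = 1/25 = 0.04; data precision n/σ² = 18/9 = 2.
μ̂ = (0.04·11 + 2·11.87) / (0.04 + 2) = 24.18/2.04 = 403/34 ≈ 11.853.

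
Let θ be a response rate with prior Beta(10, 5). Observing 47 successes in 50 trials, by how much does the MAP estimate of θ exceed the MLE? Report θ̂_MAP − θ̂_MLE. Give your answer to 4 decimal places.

MAP − MLE = -0.0511

Posterior is Beta(57, 8); MAP = (57−1)/(65−2) = 56/63 ≈ 0.88889.
MLE ignores the prior: θ̂_MLE = k/n = 47/50 ≈ 0.94000.
Difference = 56/63 − 47/50 = -23/450 ≈ -0.0511.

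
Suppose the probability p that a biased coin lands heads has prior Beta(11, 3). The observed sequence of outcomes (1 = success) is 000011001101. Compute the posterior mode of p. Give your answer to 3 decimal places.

p̂_MAP = 0.625

Prior: Beta(11, 3).
Data: 5 successes in 12 trials (from the sequence). The binomial likelihood contributes p^5(1−p)^7, so the posterior is Beta(11+5, 3+7) = Beta(16, 10).
For Beta(a, b) with a, b > 1 the mode is (a−1)/(a+b−2) = 15/24 ≈ 0.625.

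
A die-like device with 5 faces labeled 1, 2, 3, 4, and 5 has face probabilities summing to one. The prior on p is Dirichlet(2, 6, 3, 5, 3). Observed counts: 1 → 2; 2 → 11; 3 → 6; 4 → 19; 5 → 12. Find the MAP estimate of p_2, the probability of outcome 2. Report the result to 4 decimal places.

MAP estimate: 0.2500

The posterior is Dirichlet(αᵢ + nᵢ) = Dirichlet(4, 17, 9, 24, 15).
For a Dirichlet(a₁,…,a_K) with all aᵢ > 1, the mode has j-th component (aⱼ − 1)/(Σaᵢ − K).
Here Σaᵢ = 69 and K = 5, so p_2 = (17 − 1)/(69 − 5) = 16/64 ≈ 0.2500.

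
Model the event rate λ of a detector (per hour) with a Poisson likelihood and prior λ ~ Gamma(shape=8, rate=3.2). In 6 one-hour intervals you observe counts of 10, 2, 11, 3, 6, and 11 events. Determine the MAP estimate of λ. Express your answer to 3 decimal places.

λ̂_MAP = 5.435

Σxᵢ = 10+2+11+3+6+11 = 43, with n = 6.
Posterior ∝ λ^7e^(−3.2λ) · λ^43e^(−6λ) = λ^50e^(−9.2λ), i.e. Gamma(shape=51, rate=9.2).
The mode of a Gamma(a, b) with a ≥ 1 (shape–rate) is (a−1)/b = 50/9.2 ≈ 5.435.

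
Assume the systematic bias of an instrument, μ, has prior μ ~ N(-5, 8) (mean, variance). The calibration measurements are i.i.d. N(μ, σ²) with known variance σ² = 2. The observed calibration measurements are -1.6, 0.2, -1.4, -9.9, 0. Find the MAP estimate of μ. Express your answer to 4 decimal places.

μ̂_MAP = -2.6571

n = 5; x̄ = ((-1.6) + 0.2 + (-1.4) + (-9.9) + 0)/5 = -12.7/5 = -2.54.
For a Normal prior and Normal likelihood with known variance, the posterior is Normal; its mode equals its mean, the precision-weighted average.
Prior precision 1/σ₀² = 1/8 = 0.125; data precision n/σ² = 5/2 = 2.5.
μ̂ = (0.125·(-5) + 2.5·(-2.54)) / (0.125 + 2.5) = (-6.975)/2.625 = -93/35 ≈ -2.6571.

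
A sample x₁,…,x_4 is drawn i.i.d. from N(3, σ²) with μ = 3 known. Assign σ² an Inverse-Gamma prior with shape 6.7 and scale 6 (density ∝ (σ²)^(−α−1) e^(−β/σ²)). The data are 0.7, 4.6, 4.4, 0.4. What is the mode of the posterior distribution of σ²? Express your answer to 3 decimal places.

Sum of squared deviations about the known mean: SS = (0.7−3)² + (4.6−3)² + (4.4−3)² + (0.4−3)² = 16.57.
The Normal likelihood contributes (σ²)^(−n/2) exp(−SS/(2σ²)), so the posterior is Inverse-Gamma(α + n/2, β + SS/2) = Inverse-Gamma(8.7, 14.285).
The mode of Inverse-Gamma(a, b) is b/(a+1) = 14.285/9.7 ≈ 1.473.

σ̂²_MAP = 1.473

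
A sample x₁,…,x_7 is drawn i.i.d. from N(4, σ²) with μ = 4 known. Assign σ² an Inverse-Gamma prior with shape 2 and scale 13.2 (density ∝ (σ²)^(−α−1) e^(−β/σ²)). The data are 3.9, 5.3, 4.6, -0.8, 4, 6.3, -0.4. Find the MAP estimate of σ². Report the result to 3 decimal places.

Sum of squared deviations about the known mean: SS = (3.9−4)² + (5.3−4)² + (4.6−4)² + (-0.8−4)² + (4−4)² + (6.3−4)² + (-0.4−4)² = 49.75.
The Normal likelihood contributes (σ²)^(−n/2) exp(−SS/(2σ²)), so the posterior is Inverse-Gamma(α + n/2, β + SS/2) = Inverse-Gamma(5.5, 38.075).
The mode of Inverse-Gamma(a, b) is b/(a+1) = 38.075/6.5 ≈ 5.858.

σ̂²_MAP = 5.858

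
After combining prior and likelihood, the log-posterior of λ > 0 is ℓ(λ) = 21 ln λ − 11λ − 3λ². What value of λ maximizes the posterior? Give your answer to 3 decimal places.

λ̂_MAP = 1.167

ℓ'(λ) = 21/λ − 11 − 6λ. Setting this to zero and multiplying by λ: 6λ² + 11λ − 21 = 0.
λ = (−11 + √(11² + 4·6·21)) / (2·6) = (−11 + √625) / 12 = (−11 + 25)/12 = 7/6.
ℓ''(λ) = −21/λ² − 6 < 0, confirming a maximum.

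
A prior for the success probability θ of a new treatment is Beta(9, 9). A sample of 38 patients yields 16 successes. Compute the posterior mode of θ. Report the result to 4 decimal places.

Prior: Beta(9, 9).
Data: 16 successes in 38 trials. The binomial likelihood contributes θ^16(1−θ)^22, so the posterior is Beta(9+16, 9+22) = Beta(25, 31).
For Beta(a, b) with a, b > 1 the mode is (a−1)/(a+b−2) = 24/54 ≈ 0.4444.

θ̂_MAP = 0.4444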